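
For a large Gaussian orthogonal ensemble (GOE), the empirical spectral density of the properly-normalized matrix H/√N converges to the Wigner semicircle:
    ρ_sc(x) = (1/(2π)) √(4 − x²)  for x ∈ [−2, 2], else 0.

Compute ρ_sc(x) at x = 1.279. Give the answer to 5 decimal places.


ρ_sc(x) = (1/(2π)) √(4 − x²). With x = 1.279:
  4 − x² = 4 − (1.279)² = 4 − 1.635841 = 2.364159.
  √(4 − x²) = 1.537582.
  1/(2π) = 0.159155.
  ρ_sc(1.279) = 0.159155 · 1.537582 = 0.244714.

Rounded to 5 decimal places: ρ_sc(1.279) ≈ 0.24471.


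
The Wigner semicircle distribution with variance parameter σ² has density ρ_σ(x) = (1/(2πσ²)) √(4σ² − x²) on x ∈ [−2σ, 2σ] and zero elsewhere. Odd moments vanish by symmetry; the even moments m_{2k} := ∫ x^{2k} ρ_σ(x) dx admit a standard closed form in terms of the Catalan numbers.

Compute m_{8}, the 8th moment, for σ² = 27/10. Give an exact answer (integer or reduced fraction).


By the scaled semicircle moment identity, m_{2k} = σ^{2k} · C_k with k = 4.
C_4 = (1/(k+1)) · C(2k, k) = (1/5) · C(8, 4) = (1/5) · 70 = 14.
σ^{2k} = (σ²)^k = (27/10)^4 = 531441/10000.

Therefore m_{8} = σ^{8} · C_4 = (531441/10000) · 14 = 3720087/5000.


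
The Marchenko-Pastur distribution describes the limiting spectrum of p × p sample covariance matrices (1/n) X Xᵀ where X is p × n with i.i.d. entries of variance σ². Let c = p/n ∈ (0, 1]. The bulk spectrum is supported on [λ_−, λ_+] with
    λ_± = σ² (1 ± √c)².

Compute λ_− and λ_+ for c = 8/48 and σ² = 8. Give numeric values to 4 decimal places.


c = 8/48 = 0.166667; √c = 0.408248.
λ_− = σ² (1 − √c)² = 8 · (1 − 0.408248)² = 8 · (0.591752)² = 2.801361.
λ_+ = σ² (1 + √c)² = 8 · (1 + 0.408248)² = 8 · (1.408248)² = 15.865306.

Rounded to 4 decimal places: λ_− ≈ 2.8014, λ_+ ≈ 15.8653.


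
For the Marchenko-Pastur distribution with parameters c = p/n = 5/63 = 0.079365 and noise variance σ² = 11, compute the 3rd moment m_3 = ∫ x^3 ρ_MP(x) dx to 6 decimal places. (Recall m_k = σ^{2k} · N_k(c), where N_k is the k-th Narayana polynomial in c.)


E[X³] = σ⁶ (1 + 3c + c²) (third MP moment). With σ² = 11 (so σ⁶ = 1331) and c = 5/63 = 0.079365: E[X³] = 1331 · (1 + 3·0.079365 + (0.079365)²) = 1331 · 1.244394.

So E[X^3] = 1656.288486.


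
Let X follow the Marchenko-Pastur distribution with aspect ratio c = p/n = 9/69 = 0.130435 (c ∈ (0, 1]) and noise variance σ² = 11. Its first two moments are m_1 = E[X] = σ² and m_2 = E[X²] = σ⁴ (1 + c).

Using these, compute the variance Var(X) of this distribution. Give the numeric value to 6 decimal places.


m_1 = E[X] = σ² = 11, so m_1² = 121.
m_2 = E[X²] = σ⁴ (1 + c) = 121 · (1 + 0.130435) = 121 · 1.130435 = 136.782609.
(Note m_2 − m_1² simplifies to c · σ⁴ = 0.130435 · 121.)

Var(X) = m_2 − m_1² = 136.782609 − 121 = 15.782609.


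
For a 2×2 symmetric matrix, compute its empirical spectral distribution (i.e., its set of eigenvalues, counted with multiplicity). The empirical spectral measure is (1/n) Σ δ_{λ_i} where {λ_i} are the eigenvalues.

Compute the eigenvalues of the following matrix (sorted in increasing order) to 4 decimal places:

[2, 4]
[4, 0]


Since M is real symmetric, both eigenvalues are real; they are the roots of det(λI − M) = λ² − (tr M) λ + det M.
tr M = 2 + 0 = 2.
det M = 2·0 − 4² = 0 − 16 = -16.
Characteristic polynomial: λ² − 2λ − 16 = 0.
Discriminant Δ = (tr M)² − 4·det M = 4 − (-64) = 68; √Δ = 8.246211.
λ = (tr M ± √Δ)/2 = (2 ± 8.246211)/2, giving (tr M − √Δ)/2 = -3.1231 and (tr M + √Δ)/2 = 5.1231.

Eigenvalues sorted in increasing order: [-3.1231, 5.1231].


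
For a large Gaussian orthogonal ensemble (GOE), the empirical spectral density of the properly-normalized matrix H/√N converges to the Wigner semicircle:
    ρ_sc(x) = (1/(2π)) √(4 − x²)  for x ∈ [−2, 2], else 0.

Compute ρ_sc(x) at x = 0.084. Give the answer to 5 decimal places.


ρ_sc(x) = (1/(2π)) √(4 − x²). With x = 0.084:
  4 − x² = 4 − (0.084)² = 4 − 0.007056 = 3.992944.
  √(4 − x²) = 1.998235.
  1/(2π) = 0.159155.
  ρ_sc(0.084) = 0.159155 · 1.998235 = 0.318029.

Rounded to 5 decimal places: ρ_sc(0.084) ≈ 0.31803.


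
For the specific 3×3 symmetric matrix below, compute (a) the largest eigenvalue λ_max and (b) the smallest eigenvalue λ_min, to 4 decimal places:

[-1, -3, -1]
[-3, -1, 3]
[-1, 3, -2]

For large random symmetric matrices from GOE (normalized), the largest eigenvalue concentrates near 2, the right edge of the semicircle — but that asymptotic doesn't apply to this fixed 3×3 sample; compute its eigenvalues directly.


Since M is real symmetric, all three eigenvalues are real; they are the roots of det(λI − M) = λ³ − (tr M) λ² + s λ − det M, where s is the sum of the principal 2×2 minors.
tr M = -1 + (-1) + (-2) = -4.
s = ((-1)·(-1) − (-3)²) + ((-1)·(-2) − (-1)²) + ((-1)·(-2) − 3²) = -8 + 1 + (-7) = -14.
det M (expand along row 1) = (-1)·(-7) − (-3)·9 + (-1)·(-10) = 44.
Characteristic polynomial: λ³ + 4λ² − 14λ − 44 = 0.
Substitute λ = y + (tr M)/3 = y − 1.333333 to remove the quadratic term: y³ + p·y + q = 0 with p = s − (tr M)²/3 = -19.333333 and q = −2(tr M)³/27 + (tr M)·s/3 − det M = -20.592593.
Three real roots ⇒ use the trigonometric (Viète) form: r = 2√(−p/3) = 5.077182, φ = arccos(3q/(p·r)) = arccos(0.629365) = 0.890060 rad.
y_k = r·cos(φ/3 − 2πk/3) for k = 0, 1, 2 gives y = 4.855362, -1.142213, -3.713149.
λ_k = y_k − 1.333333 gives λ = 3.5220, -2.4755, -5.0465 (check: the sum is -4.0000 = tr M).

Hence λ_max = 3.5220 and λ_min = -5.0465.


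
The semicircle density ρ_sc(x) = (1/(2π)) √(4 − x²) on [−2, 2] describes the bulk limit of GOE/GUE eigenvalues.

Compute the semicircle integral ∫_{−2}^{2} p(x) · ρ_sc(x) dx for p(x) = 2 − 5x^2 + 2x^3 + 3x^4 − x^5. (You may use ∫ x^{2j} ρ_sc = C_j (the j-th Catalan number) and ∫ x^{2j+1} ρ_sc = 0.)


Write p(x) = Σ a_i x^i, split into monomials and integrate each against ρ_sc separately.
Using ∫ x^{2j} ρ_sc = C_j = (1/(j+1)) C(2j, j) (Catalan numbers) and ∫ x^{2j+1} ρ_sc = 0 (odd monomials vanish by symmetry):
  i = 0 (even): a_0 · C_{0} = 2 · 1 = 2
  i = 2 (even): a_2 · C_{1} = -5 · 1 = -5
  i = 3 (odd): ∫ x^3 ρ_sc = 0 (vanishes)
  i = 4 (even): a_4 · C_{2} = 3 · 2 = 6
  i = 5 (odd): ∫ x^5 ρ_sc = 0 (vanishes)

Summing the contributions: ∫_{−2}^{2} p(x) ρ_sc(x) dx = 2 + (-5) + 6 = 3.


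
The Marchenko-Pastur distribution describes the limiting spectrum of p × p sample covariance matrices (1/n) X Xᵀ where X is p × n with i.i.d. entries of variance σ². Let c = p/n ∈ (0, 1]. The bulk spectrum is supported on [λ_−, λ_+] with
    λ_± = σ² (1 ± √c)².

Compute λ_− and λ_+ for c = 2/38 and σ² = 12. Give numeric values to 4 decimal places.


c = 2/38 = 0.052632; √c = 0.229416.
λ_− = σ² (1 − √c)² = 12 · (1 − 0.229416)² = 12 · (0.770584)² = 7.125601.
λ_+ = σ² (1 + √c)² = 12 · (1 + 0.229416)² = 12 · (1.229416)² = 18.137557.

Rounded to 4 decimal places: λ_− ≈ 7.1256, λ_+ ≈ 18.1376.


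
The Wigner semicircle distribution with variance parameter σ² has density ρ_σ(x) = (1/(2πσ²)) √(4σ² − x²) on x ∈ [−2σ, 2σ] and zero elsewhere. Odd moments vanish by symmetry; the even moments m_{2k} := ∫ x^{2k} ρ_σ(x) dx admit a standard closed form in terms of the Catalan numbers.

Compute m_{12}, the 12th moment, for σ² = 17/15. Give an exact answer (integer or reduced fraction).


By the scaled semicircle moment identity, m_{2k} = σ^{2k} · C_k with k = 6.
C_6 = (1/(k+1)) · C(2k, k) = (1/7) · C(12, 6) = (1/7) · 924 = 132.
σ^{2k} = (σ²)^k = (17/15)^6 = 24137569/11390625.

Therefore m_{12} = σ^{12} · C_6 = (24137569/11390625) · 132 = 1062053036/3796875.


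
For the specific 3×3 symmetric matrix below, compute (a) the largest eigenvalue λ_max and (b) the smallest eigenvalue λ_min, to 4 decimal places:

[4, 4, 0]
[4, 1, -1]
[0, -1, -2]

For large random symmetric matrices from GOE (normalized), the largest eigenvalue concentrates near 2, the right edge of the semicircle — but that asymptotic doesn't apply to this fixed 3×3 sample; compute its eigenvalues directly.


Since M is real symmetric, all three eigenvalues are real; they are the roots of det(λI − M) = λ³ − (tr M) λ² + s λ − det M, where s is the sum of the principal 2×2 minors.
tr M = 4 + 1 + (-2) = 3.
s = (4·1 − 4²) + (4·(-2) − 0²) + (1·(-2) − (-1)²) = -12 + (-8) + (-3) = -23.
det M (expand along row 1) = 4·(-3) − 4·(-8) + 0·(-4) = 20.
Characteristic polynomial: λ³ − 3λ² − 23λ − 20 = 0.
Substitute λ = y + (tr M)/3 = y + 1.000000 to remove the quadratic term: y³ + p·y + q = 0 with p = s − (tr M)²/3 = -26.000000 and q = −2(tr M)³/27 + (tr M)·s/3 − det M = -45.000000.
Three real roots ⇒ use the trigonometric (Viète) form: r = 2√(−p/3) = 5.887841, φ = arccos(3q/(p·r)) = arccos(0.881870) = 0.490983 rad.
y_k = r·cos(φ/3 − 2πk/3) for k = 0, 1, 2 gives y = 5.809164, -2.073791, -3.735373.
λ_k = y_k + 1.000000 gives λ = 6.8092, -1.0738, -2.7354 (check: the sum is 3.0000 = tr M).

Hence λ_max = 6.8092 and λ_min = -2.7354.


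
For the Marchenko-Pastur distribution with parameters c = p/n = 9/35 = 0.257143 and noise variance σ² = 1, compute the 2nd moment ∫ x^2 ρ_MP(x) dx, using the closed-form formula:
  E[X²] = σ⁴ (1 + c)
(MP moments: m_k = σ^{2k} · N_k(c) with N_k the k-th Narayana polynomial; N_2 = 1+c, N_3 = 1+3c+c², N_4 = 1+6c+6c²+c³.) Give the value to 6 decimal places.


E[X²] = σ⁴ (1 + c) (second MP moment). With σ² = 1 (so σ⁴ = 1) and c = 9/35 = 0.257143: E[X²] = 1 · (1 + 0.257143) = 1 · 1.257143.

So E[X^2] = 1.257143.


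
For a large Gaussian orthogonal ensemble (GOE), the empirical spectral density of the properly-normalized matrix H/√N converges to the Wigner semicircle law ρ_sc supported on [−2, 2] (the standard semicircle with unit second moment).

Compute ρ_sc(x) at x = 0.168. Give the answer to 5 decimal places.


ρ_sc(x) = (1/(2π)) √(4 − x²). With x = 0.168:
  4 − x² = 4 − (0.168)² = 4 − 0.028224 = 3.971776.
  √(4 − x²) = 1.992932.
  1/(2π) = 0.159155.
  ρ_sc(0.168) = 0.159155 · 1.992932 = 0.317185.

Rounded to 5 decimal places: ρ_sc(0.168) ≈ 0.31718.


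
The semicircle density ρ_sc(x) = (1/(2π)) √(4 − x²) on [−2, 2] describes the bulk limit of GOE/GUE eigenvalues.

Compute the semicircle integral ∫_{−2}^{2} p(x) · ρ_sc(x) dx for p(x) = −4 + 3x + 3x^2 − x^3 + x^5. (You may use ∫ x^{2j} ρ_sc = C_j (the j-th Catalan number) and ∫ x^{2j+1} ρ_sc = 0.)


Write p(x) = Σ a_i x^i, split into monomials and integrate each against ρ_sc separately.
Using ∫ x^{2j} ρ_sc = C_j = (1/(j+1)) C(2j, j) (Catalan numbers) and ∫ x^{2j+1} ρ_sc = 0 (odd monomials vanish by symmetry):
  i = 0 (even): a_0 · C_{0} = -4 · 1 = -4
  i = 1 (odd): ∫ x^1 ρ_sc = 0 (vanishes)
  i = 2 (even): a_2 · C_{1} = 3 · 1 = 3
  i = 3 (odd): ∫ x^3 ρ_sc = 0 (vanishes)
  i = 5 (odd): ∫ x^5 ρ_sc = 0 (vanishes)

Summing the contributions: ∫_{−2}^{2} p(x) ρ_sc(x) dx = (-4) + 3 = -1.


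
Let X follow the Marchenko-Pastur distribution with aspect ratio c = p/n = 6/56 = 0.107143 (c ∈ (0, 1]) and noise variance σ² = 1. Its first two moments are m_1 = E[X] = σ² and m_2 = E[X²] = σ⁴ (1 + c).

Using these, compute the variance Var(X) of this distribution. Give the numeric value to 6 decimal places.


m_1 = E[X] = σ² = 1, so m_1² = 1.
m_2 = E[X²] = σ⁴ (1 + c) = 1 · (1 + 0.107143) = 1 · 1.107143 = 1.107143.
(Note m_2 − m_1² simplifies to c · σ⁴ = 0.107143 · 1.)

Var(X) = m_2 − m_1² = 1.107143 − 1 = 0.107143.


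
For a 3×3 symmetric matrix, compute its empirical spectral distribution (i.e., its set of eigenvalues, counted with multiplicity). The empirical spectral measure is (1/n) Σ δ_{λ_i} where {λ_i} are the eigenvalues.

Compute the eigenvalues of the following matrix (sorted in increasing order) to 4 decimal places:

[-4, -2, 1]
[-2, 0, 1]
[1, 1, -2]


Since M is real symmetric, all three eigenvalues are real; they are the roots of det(λI − M) = λ³ − (tr M) λ² + s λ − det M, where s is the sum of the principal 2×2 minors.
tr M = -4 + 0 + (-2) = -6.
s = ((-4)·0 − (-2)²) + ((-4)·(-2) − 1²) + (0·(-2) − 1²) = -4 + 7 + (-1) = 2.
det M (expand along row 1) = (-4)·(-1) − (-2)·3 + 1·(-2) = 8.
Characteristic polynomial: λ³ + 6λ² + 2λ − 8 = 0.
Substitute λ = y + (tr M)/3 = y − 2.000000 to remove the quadratic term: y³ + p·y + q = 0 with p = s − (tr M)²/3 = -10.000000 and q = −2(tr M)³/27 + (tr M)·s/3 − det M = 4.000000.
Three real roots ⇒ use the trigonometric (Viète) form: r = 2√(−p/3) = 3.651484, φ = arccos(3q/(p·r)) = arccos(-0.328634) = 1.905653 rad.
y_k = r·cos(φ/3 − 2πk/3) for k = 0, 1, 2 gives y = 2.939235, 0.406728, -3.345963.
λ_k = y_k − 2.000000 gives λ = 0.9392, -1.5933, -5.3460 (check: the sum is -6.0000 = tr M).

Eigenvalues sorted in increasing order: [-5.3460, -1.5933, 0.9392].


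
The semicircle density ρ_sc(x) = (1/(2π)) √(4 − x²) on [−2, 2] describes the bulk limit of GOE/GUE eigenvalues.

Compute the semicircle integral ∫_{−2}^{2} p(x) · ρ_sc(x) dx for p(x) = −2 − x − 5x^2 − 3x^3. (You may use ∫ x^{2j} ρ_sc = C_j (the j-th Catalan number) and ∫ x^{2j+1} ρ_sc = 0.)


Write p(x) = Σ a_i x^i, split into monomials and integrate each against ρ_sc separately.
Using ∫ x^{2j} ρ_sc = C_j = (1/(j+1)) C(2j, j) (Catalan numbers) and ∫ x^{2j+1} ρ_sc = 0 (odd monomials vanish by symmetry):
  i = 0 (even): a_0 · C_{0} = -2 · 1 = -2
  i = 1 (odd): ∫ x^1 ρ_sc = 0 (vanishes)
  i = 2 (even): a_2 · C_{1} = -5 · 1 = -5
  i = 3 (odd): ∫ x^3 ρ_sc = 0 (vanishes)

Summing the contributions: ∫_{−2}^{2} p(x) ρ_sc(x) dx = (-2) + (-5) = -7.


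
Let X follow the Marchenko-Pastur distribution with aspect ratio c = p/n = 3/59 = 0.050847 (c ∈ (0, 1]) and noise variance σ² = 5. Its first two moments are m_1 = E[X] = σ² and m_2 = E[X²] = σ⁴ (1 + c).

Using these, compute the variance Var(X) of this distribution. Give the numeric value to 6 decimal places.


m_1 = E[X] = σ² = 5, so m_1² = 25.
m_2 = E[X²] = σ⁴ (1 + c) = 25 · (1 + 0.050847) = 25 · 1.050847 = 26.271186.
(Note m_2 − m_1² simplifies to c · σ⁴ = 0.050847 · 25.)

Var(X) = m_2 − m_1² = 26.271186 − 25 = 1.271186.


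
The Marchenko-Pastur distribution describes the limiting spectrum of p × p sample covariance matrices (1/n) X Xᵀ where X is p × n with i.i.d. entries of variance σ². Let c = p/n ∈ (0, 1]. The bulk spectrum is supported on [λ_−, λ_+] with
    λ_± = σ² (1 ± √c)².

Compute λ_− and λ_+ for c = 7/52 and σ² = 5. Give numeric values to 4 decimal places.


c = 7/52 = 0.134615; √c = 0.366900.
λ_− = σ² (1 − √c)² = 5 · (1 − 0.366900)² = 5 · (0.633100)² = 2.004080.
λ_+ = σ² (1 + √c)² = 5 · (1 + 0.366900)² = 5 · (1.366900)² = 9.342074.

Rounded to 4 decimal places: λ_− ≈ 2.0041, λ_+ ≈ 9.3421.


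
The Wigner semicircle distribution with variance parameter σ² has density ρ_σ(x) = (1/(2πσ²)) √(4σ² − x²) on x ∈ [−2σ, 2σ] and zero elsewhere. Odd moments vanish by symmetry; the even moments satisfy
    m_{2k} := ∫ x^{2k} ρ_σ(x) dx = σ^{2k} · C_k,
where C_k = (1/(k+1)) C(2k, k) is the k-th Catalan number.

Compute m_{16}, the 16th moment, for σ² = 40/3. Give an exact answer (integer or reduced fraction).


By the scaled semicircle moment identity, m_{2k} = σ^{2k} · C_k with k = 8.
C_8 = (1/(k+1)) · C(2k, k) = (1/9) · C(16, 8) = (1/9) · 12870 = 1430.
σ^{2k} = (σ²)^k = (40/3)^8 = 6553600000000/6561.

Therefore m_{16} = σ^{16} · C_8 = (6553600000000/6561) · 1430 = 9371648000000000/6561.


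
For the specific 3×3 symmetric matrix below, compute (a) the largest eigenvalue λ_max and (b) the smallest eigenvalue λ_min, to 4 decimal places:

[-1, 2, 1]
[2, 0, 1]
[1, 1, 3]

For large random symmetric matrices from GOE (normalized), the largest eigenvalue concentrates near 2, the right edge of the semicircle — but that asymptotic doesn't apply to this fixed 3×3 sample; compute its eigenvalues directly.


Since M is real symmetric, all three eigenvalues are real; they are the roots of det(λI − M) = λ³ − (tr M) λ² + s λ − det M, where s is the sum of the principal 2×2 minors.
tr M = -1 + 0 + 3 = 2.
s = ((-1)·0 − 2²) + ((-1)·3 − 1²) + (0·3 − 1²) = -4 + (-4) + (-1) = -9.
det M (expand along row 1) = (-1)·(-1) − 2·5 + 1·2 = -7.
Characteristic polynomial: λ³ − 2λ² − 9λ + 7 = 0.
Substitute λ = y + (tr M)/3 = y + 0.666667 to remove the quadratic term: y³ + p·y + q = 0 with p = s − (tr M)²/3 = -10.333333 and q = −2(tr M)³/27 + (tr M)·s/3 − det M = 0.407407.
Three real roots ⇒ use the trigonometric (Viète) form: r = 2√(−p/3) = 3.711843, φ = arccos(3q/(p·r)) = arccos(-0.031865) = 1.602667 rad.
y_k = r·cos(φ/3 − 2πk/3) for k = 0, 1, 2 gives y = 3.194653, 0.039432, -3.234085.
λ_k = y_k + 0.666667 gives λ = 3.8613, 0.7061, -2.5674 (check: the sum is 2.0000 = tr M).

Hence λ_max = 3.8613 and λ_min = -2.5674.


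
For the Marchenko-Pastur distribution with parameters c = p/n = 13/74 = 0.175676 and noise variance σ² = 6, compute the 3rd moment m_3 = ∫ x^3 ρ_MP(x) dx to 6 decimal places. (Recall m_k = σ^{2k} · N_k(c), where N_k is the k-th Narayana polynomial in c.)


E[X³] = σ⁶ (1 + 3c + c²) (third MP moment). With σ² = 6 (so σ⁶ = 216) and c = 13/74 = 0.175676: E[X³] = 216 · (1 + 3·0.175676 + (0.175676)²) = 216 · 1.557889.

So E[X^3] = 336.504018.


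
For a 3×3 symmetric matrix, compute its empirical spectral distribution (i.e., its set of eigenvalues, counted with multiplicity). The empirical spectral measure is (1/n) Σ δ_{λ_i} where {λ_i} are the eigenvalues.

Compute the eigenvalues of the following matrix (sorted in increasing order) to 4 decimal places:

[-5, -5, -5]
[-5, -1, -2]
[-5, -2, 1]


Since M is real symmetric, all three eigenvalues are real; they are the roots of det(λI − M) = λ³ − (tr M) λ² + s λ − det M, where s is the sum of the principal 2×2 minors.
tr M = -5 + (-1) + 1 = -5.
s = ((-5)·(-1) − (-5)²) + ((-5)·1 − (-5)²) + ((-1)·1 − (-2)²) = -20 + (-30) + (-5) = -55.
det M (expand along row 1) = (-5)·(-5) − (-5)·(-15) + (-5)·5 = -75.
Characteristic polynomial: λ³ + 5λ² − 55λ + 75 = 0.
Substitute λ = y + (tr M)/3 = y − 1.666667 to remove the quadratic term: y³ + p·y + q = 0 with p = s − (tr M)²/3 = -63.333333 and q = −2(tr M)³/27 + (tr M)·s/3 − det M = 175.925926.
Three real roots ⇒ use the trigonometric (Viète) form: r = 2√(−p/3) = 9.189366, φ = arccos(3q/(p·r)) = arccos(-0.906845) = 2.706534 rad.
y_k = r·cos(φ/3 − 2πk/3) for k = 0, 1, 2 gives y = 5.696510, 3.396396, -9.092906.
λ_k = y_k − 1.666667 gives λ = 4.0298, 1.7297, -10.7596 (check: the sum is -5.0000 = tr M).

Eigenvalues sorted in increasing order: [-10.7596, 1.7297, 4.0298].


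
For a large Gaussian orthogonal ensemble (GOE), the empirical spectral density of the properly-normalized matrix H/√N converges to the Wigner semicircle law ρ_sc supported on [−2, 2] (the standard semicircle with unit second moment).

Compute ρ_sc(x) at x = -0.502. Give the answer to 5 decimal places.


ρ_sc(x) = (1/(2π)) √(4 − x²). With x = -0.502:
  4 − x² = 4 − (-0.502)² = 4 − 0.252004 = 3.747996.
  √(4 − x²) = 1.935974.
  1/(2π) = 0.159155.
  ρ_sc(-0.502) = 0.159155 · 1.935974 = 0.308120.

Rounded to 5 decimal places: ρ_sc(-0.502) ≈ 0.30812.


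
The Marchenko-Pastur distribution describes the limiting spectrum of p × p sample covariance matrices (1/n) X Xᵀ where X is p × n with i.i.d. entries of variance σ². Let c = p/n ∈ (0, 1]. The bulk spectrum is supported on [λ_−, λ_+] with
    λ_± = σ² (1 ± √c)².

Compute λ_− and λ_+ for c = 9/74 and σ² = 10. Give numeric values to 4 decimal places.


c = 9/74 = 0.121622; √c = 0.348743.
λ_− = σ² (1 − √c)² = 10 · (1 − 0.348743)² = 10 · (0.651257)² = 4.241358.
λ_+ = σ² (1 + √c)² = 10 · (1 + 0.348743)² = 10 · (1.348743)² = 18.191075.

Rounded to 4 decimal places: λ_− ≈ 4.2414, λ_+ ≈ 18.1911.


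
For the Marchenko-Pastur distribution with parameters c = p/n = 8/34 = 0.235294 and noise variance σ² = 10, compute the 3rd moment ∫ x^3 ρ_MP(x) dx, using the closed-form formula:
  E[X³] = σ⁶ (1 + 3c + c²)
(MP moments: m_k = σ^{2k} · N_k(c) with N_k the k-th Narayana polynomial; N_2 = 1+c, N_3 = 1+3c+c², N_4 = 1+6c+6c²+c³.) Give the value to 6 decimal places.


E[X³] = σ⁶ (1 + 3c + c²) (third MP moment). With σ² = 10 (so σ⁶ = 1000) and c = 8/34 = 0.235294: E[X³] = 1000 · (1 + 3·0.235294 + (0.235294)²) = 1000 · 1.761246.

So E[X^3] = 1761.245675.


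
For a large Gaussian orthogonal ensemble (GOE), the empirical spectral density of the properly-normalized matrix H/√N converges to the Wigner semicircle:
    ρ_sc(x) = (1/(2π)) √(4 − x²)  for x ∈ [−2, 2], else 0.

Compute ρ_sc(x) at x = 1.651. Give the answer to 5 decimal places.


ρ_sc(x) = (1/(2π)) √(4 − x²). With x = 1.651:
  4 − x² = 4 − (1.651)² = 4 − 2.725801 = 1.274199.
  √(4 − x²) = 1.128804.
  1/(2π) = 0.159155.
  ρ_sc(1.651) = 0.159155 · 1.128804 = 0.179655.

Rounded to 5 decimal places: ρ_sc(1.651) ≈ 0.17965.


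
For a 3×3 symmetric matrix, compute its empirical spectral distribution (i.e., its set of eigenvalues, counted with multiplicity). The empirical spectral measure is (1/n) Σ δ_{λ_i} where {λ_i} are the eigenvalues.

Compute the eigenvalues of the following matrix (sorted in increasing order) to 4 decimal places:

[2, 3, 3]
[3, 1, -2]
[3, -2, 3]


Since M is real symmetric, all three eigenvalues are real; they are the roots of det(λI − M) = λ³ − (tr M) λ² + s λ − det M, where s is the sum of the principal 2×2 minors.
tr M = 2 + 1 + 3 = 6.
s = (2·1 − 3²) + (2·3 − 3²) + (1·3 − (-2)²) = -7 + (-3) + (-1) = -11.
det M (expand along row 1) = 2·(-1) − 3·15 + 3·(-9) = -74.
Characteristic polynomial: λ³ − 6λ² − 11λ + 74 = 0.
Substitute λ = y + (tr M)/3 = y + 2.000000 to remove the quadratic term: y³ + p·y + q = 0 with p = s − (tr M)²/3 = -23.000000 and q = −2(tr M)³/27 + (tr M)·s/3 − det M = 36.000000.
Three real roots ⇒ use the trigonometric (Viète) form: r = 2√(−p/3) = 5.537749, φ = arccos(3q/(p·r)) = arccos(-0.847935) = 2.582874 rad.
y_k = r·cos(φ/3 − 2πk/3) for k = 0, 1, 2 gives y = 3.609013, 1.832975, -5.441988.
λ_k = y_k + 2.000000 gives λ = 5.6090, 3.8330, -3.4420 (check: the sum is 6.0000 = tr M).

Eigenvalues sorted in increasing order: [-3.4420, 3.8330, 5.6090].


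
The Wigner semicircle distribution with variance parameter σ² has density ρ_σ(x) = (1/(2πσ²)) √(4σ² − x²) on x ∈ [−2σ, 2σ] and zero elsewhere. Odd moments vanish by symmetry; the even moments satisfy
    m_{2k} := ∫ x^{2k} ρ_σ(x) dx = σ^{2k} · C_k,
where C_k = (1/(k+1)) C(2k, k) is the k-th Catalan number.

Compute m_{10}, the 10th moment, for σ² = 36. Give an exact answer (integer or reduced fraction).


By the scaled semicircle moment identity, m_{2k} = σ^{2k} · C_k with k = 5.
C_5 = (1/(k+1)) · C(2k, k) = (1/6) · C(10, 5) = (1/6) · 252 = 42.
σ^{2k} = (σ²)^k = (36)^5 = 60466176.

Therefore m_{10} = σ^{10} · C_5 = 60466176 · 42 = 2539579392.


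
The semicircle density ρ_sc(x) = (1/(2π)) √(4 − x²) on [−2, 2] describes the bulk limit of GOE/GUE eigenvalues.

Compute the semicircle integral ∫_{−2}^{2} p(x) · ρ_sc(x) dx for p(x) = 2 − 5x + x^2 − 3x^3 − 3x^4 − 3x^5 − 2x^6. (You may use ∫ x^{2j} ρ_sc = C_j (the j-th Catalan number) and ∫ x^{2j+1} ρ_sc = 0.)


Write p(x) = Σ a_i x^i, split into monomials and integrate each against ρ_sc separately.
Using ∫ x^{2j} ρ_sc = C_j = (1/(j+1)) C(2j, j) (Catalan numbers) and ∫ x^{2j+1} ρ_sc = 0 (odd monomials vanish by symmetry):
  i = 0 (even): a_0 · C_{0} = 2 · 1 = 2
  i = 1 (odd): ∫ x^1 ρ_sc = 0 (vanishes)
  i = 2 (even): a_2 · C_{1} = 1 · 1 = 1
  i = 3 (odd): ∫ x^3 ρ_sc = 0 (vanishes)
  i = 4 (even): a_4 · C_{2} = -3 · 2 = -6
  i = 5 (odd): ∫ x^5 ρ_sc = 0 (vanishes)
  i = 6 (even): a_6 · C_{3} = -2 · 5 = -10

Summing the contributions: ∫_{−2}^{2} p(x) ρ_sc(x) dx = 2 + 1 + (-6) + (-10) = -13.


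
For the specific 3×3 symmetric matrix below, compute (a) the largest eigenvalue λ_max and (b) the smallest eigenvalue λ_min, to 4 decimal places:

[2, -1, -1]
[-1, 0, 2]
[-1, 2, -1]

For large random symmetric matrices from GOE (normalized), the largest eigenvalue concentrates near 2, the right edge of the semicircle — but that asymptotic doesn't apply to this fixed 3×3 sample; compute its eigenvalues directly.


Since M is real symmetric, all three eigenvalues are real; they are the roots of det(λI − M) = λ³ − (tr M) λ² + s λ − det M, where s is the sum of the principal 2×2 minors.
tr M = 2 + 0 + (-1) = 1.
s = (2·0 − (-1)²) + (2·(-1) − (-1)²) + (0·(-1) − 2²) = -1 + (-3) + (-4) = -8.
det M (expand along row 1) = 2·(-4) − (-1)·3 + (-1)·(-2) = -3.
Characteristic polynomial: λ³ − λ² − 8λ + 3 = 0.
Substitute λ = y + (tr M)/3 = y + 0.333333 to remove the quadratic term: y³ + p·y + q = 0 with p = s − (tr M)²/3 = -8.333333 and q = −2(tr M)³/27 + (tr M)·s/3 − det M = 0.259259.
Three real roots ⇒ use the trigonometric (Viète) form: r = 2√(−p/3) = 3.333333, φ = arccos(3q/(p·r)) = arccos(-0.028000) = 1.598800 rad.
y_k = r·cos(φ/3 − 2πk/3) for k = 0, 1, 2 gives y = 2.871068, 0.031115, -2.902183.
λ_k = y_k + 0.333333 gives λ = 3.2044, 0.3644, -2.5688 (check: the sum is 1.0000 = tr M).

Hence λ_max = 3.2044 and λ_min = -2.5688.


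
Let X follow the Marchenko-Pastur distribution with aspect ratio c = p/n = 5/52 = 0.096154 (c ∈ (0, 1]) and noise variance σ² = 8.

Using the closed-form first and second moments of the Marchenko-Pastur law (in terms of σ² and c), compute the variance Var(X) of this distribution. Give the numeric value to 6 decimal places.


Recall the MP moments m_1 = E[X] = σ² and m_2 = E[X²] = σ⁴ (1 + c).
m_1 = E[X] = σ² = 8, so m_1² = 64.
m_2 = E[X²] = σ⁴ (1 + c) = 64 · (1 + 0.096154) = 64 · 1.096154 = 70.153846.
(Note m_2 − m_1² simplifies to c · σ⁴ = 0.096154 · 64.)

Var(X) = m_2 − m_1² = 70.153846 − 64 = 6.153846.


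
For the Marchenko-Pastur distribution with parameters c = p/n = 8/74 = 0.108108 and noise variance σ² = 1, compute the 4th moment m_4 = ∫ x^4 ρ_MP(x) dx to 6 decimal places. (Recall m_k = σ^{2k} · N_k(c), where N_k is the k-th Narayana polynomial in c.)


E[X⁴] = σ⁸ (1 + 6c + 6c² + c³) (fourth MP moment). With σ² = 1 (so σ⁸ = 1) and c = 8/74 = 0.108108: E[X⁴] = 1 · (1 + 6·0.108108 + 6·(0.108108)² + (0.108108)³) = 1 · 1.720036.

So E[X^4] = 1.720036.


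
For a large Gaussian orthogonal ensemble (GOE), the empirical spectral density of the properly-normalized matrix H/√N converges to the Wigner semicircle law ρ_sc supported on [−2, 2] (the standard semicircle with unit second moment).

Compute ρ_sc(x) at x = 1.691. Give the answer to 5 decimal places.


ρ_sc(x) = (1/(2π)) √(4 − x²). With x = 1.691:
  4 − x² = 4 − (1.691)² = 4 − 2.859481 = 1.140519.
  √(4 − x²) = 1.067951.
  1/(2π) = 0.159155.
  ρ_sc(1.691) = 0.159155 · 1.067951 = 0.169970.

Rounded to 5 decimal places: ρ_sc(1.691) ≈ 0.16997.


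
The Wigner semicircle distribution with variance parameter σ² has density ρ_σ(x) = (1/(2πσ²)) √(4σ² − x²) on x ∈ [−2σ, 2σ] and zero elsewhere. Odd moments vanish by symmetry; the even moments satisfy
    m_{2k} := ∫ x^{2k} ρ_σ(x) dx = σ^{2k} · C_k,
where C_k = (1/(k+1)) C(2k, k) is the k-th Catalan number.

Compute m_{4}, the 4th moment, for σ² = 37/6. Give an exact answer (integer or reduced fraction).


By the scaled semicircle moment identity, m_{2k} = σ^{2k} · C_k with k = 2.
C_2 = (1/(k+1)) · C(2k, k) = (1/3) · C(4, 2) = (1/3) · 6 = 2.
σ^{2k} = (σ²)^k = (37/6)^2 = 1369/36.

Therefore m_{4} = σ^{4} · C_2 = (1369/36) · 2 = 1369/18.


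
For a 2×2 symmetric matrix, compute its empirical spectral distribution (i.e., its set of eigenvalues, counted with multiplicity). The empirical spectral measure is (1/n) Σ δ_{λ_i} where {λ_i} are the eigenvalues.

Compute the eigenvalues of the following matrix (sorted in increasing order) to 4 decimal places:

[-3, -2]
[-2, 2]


Since M is real symmetric, both eigenvalues are real; they are the roots of det(λI − M) = λ² − (tr M) λ + det M.
tr M = -3 + 2 = -1.
det M = (-3)·2 − (-2)² = -6 − 4 = -10.
Characteristic polynomial: λ² + λ − 10 = 0.
Discriminant Δ = (tr M)² − 4·det M = 1 − (-40) = 41; √Δ = 6.403124.
λ = (tr M ± √Δ)/2 = (-1 ± 6.403124)/2, giving (tr M − √Δ)/2 = -3.7016 and (tr M + √Δ)/2 = 2.7016.

Eigenvalues sorted in increasing order: [-3.7016, 2.7016].


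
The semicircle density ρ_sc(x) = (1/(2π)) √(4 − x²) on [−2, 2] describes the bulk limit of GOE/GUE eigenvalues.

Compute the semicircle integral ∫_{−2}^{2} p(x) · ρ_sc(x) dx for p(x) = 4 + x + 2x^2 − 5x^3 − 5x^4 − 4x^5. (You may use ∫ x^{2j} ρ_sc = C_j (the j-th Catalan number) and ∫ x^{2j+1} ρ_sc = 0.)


Write p(x) = Σ a_i x^i, split into monomials and integrate each against ρ_sc separately.
Using ∫ x^{2j} ρ_sc = C_j = (1/(j+1)) C(2j, j) (Catalan numbers) and ∫ x^{2j+1} ρ_sc = 0 (odd monomials vanish by symmetry):
  i = 0 (even): a_0 · C_{0} = 4 · 1 = 4
  i = 1 (odd): ∫ x^1 ρ_sc = 0 (vanishes)
  i = 2 (even): a_2 · C_{1} = 2 · 1 = 2
  i = 3 (odd): ∫ x^3 ρ_sc = 0 (vanishes)
  i = 4 (even): a_4 · C_{2} = -5 · 2 = -10
  i = 5 (odd): ∫ x^5 ρ_sc = 0 (vanishes)

Summing the contributions: ∫_{−2}^{2} p(x) ρ_sc(x) dx = 4 + 2 + (-10) = -4.


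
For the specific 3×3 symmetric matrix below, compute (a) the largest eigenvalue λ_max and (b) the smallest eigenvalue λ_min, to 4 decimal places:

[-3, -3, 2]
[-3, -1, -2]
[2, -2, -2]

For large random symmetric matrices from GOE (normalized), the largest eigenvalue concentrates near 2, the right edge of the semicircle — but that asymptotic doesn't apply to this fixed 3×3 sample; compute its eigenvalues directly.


Since M is real symmetric, all three eigenvalues are real; they are the roots of det(λI − M) = λ³ − (tr M) λ² + s λ − det M, where s is the sum of the principal 2×2 minors.
tr M = -3 + (-1) + (-2) = -6.
s = ((-3)·(-1) − (-3)²) + ((-3)·(-2) − 2²) + ((-1)·(-2) − (-2)²) = -6 + 2 + (-2) = -6.
det M (expand along row 1) = (-3)·(-2) − (-3)·10 + 2·8 = 52.
Characteristic polynomial: λ³ + 6λ² − 6λ − 52 = 0.
Substitute λ = y + (tr M)/3 = y − 2.000000 to remove the quadratic term: y³ + p·y + q = 0 with p = s − (tr M)²/3 = -18.000000 and q = −2(tr M)³/27 + (tr M)·s/3 − det M = -24.000000.
Three real roots ⇒ use the trigonometric (Viète) form: r = 2√(−p/3) = 4.898979, φ = arccos(3q/(p·r)) = arccos(0.816497) = 0.615480 rad.
y_k = r·cos(φ/3 − 2πk/3) for k = 0, 1, 2 gives y = 4.796240, -1.533794, -3.262447.
λ_k = y_k − 2.000000 gives λ = 2.7962, -3.5338, -5.2624 (check: the sum is -6.0000 = tr M).

Hence λ_max = 2.7962 and λ_min = -5.2624.


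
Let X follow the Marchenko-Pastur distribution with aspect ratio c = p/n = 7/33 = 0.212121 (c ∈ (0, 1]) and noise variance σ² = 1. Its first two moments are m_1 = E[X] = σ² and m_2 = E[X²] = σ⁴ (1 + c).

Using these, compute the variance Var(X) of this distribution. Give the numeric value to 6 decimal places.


m_1 = E[X] = σ² = 1, so m_1² = 1.
m_2 = E[X²] = σ⁴ (1 + c) = 1 · (1 + 0.212121) = 1 · 1.212121 = 1.212121.
(Note m_2 − m_1² simplifies to c · σ⁴ = 0.212121 · 1.)

Var(X) = m_2 − m_1² = 1.212121 − 1 = 0.212121.


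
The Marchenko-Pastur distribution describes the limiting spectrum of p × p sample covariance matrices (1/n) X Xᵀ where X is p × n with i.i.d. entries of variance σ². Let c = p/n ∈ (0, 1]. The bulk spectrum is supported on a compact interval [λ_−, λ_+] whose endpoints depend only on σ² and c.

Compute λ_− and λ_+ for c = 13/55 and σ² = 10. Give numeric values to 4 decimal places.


c = 13/55 = 0.236364; √c = 0.486172.
λ_− = σ² (1 − √c)² = 10 · (1 − 0.486172)² = 10 · (0.513828)² = 2.640188.
λ_+ = σ² (1 + √c)² = 10 · (1 + 0.486172)² = 10 · (1.486172)² = 22.087085.

Rounded to 4 decimal places: λ_− ≈ 2.6402, λ_+ ≈ 22.0871.


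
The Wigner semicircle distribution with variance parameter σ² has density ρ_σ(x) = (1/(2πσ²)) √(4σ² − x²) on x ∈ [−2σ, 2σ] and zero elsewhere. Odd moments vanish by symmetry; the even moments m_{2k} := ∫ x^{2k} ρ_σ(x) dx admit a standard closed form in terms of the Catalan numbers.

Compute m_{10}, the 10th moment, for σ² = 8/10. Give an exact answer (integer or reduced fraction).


By the scaled semicircle moment identity, m_{2k} = σ^{2k} · C_k with k = 5.
C_5 = (1/(k+1)) · C(2k, k) = (1/6) · C(10, 5) = (1/6) · 252 = 42.
σ^{2k} = (σ²)^k = (8/10)^5 = 1024/3125.

Therefore m_{10} = σ^{10} · C_5 = (1024/3125) · 42 = 43008/3125.


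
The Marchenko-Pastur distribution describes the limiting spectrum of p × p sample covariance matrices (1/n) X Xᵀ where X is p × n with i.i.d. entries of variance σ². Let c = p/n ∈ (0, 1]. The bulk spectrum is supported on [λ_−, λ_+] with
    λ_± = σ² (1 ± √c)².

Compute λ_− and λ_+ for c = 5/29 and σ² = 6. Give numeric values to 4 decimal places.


c = 5/29 = 0.172414; √c = 0.415227.
λ_− = σ² (1 − √c)² = 6 · (1 − 0.415227)² = 6 · (0.584773)² = 2.051754.
λ_+ = σ² (1 + √c)² = 6 · (1 + 0.415227)² = 6 · (1.415227)² = 12.017212.

Rounded to 4 decimal places: λ_− ≈ 2.0518, λ_+ ≈ 12.0172.


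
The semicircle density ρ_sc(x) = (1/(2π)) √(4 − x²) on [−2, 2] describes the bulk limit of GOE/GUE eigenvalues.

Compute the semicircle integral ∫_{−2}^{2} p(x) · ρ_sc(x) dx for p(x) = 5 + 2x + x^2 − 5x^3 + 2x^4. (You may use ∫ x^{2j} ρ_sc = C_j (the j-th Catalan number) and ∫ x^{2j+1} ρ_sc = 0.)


Write p(x) = Σ a_i x^i, split into monomials and integrate each against ρ_sc separately.
Using ∫ x^{2j} ρ_sc = C_j = (1/(j+1)) C(2j, j) (Catalan numbers) and ∫ x^{2j+1} ρ_sc = 0 (odd monomials vanish by symmetry):
  i = 0 (even): a_0 · C_{0} = 5 · 1 = 5
  i = 1 (odd): ∫ x^1 ρ_sc = 0 (vanishes)
  i = 2 (even): a_2 · C_{1} = 1 · 1 = 1
  i = 3 (odd): ∫ x^3 ρ_sc = 0 (vanishes)
  i = 4 (even): a_4 · C_{2} = 2 · 2 = 4

Summing the contributions: ∫_{−2}^{2} p(x) ρ_sc(x) dx = 5 + 1 + 4 = 10.


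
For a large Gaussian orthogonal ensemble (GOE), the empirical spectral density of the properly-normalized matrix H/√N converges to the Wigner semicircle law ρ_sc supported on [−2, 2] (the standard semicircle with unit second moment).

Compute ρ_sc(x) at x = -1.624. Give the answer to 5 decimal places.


ρ_sc(x) = (1/(2π)) √(4 − x²). With x = -1.624:
  4 − x² = 4 − (-1.624)² = 4 − 2.637376 = 1.362624.
  √(4 − x²) = 1.167315.
  1/(2π) = 0.159155.
  ρ_sc(-1.624) = 0.159155 · 1.167315 = 0.185784.

Rounded to 5 decimal places: ρ_sc(-1.624) ≈ 0.18578.


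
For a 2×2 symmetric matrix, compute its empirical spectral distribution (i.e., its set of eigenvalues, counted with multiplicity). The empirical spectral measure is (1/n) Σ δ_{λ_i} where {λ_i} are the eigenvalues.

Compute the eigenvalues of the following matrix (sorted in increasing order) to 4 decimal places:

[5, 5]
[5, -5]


Since M is real symmetric, both eigenvalues are real; they are the roots of det(λI − M) = λ² − (tr M) λ + det M.
tr M = 5 + (-5) = 0.
det M = 5·(-5) − 5² = -25 − 25 = -50.
Characteristic polynomial: λ² − 50 = 0.
Discriminant Δ = (tr M)² − 4·det M = 0 − (-200) = 200; √Δ = 14.142136.
λ = (tr M ± √Δ)/2 = (0 ± 14.142136)/2, giving (tr M − √Δ)/2 = -7.0711 and (tr M + √Δ)/2 = 7.0711.

Eigenvalues sorted in increasing order: [-7.0711, 7.0711].


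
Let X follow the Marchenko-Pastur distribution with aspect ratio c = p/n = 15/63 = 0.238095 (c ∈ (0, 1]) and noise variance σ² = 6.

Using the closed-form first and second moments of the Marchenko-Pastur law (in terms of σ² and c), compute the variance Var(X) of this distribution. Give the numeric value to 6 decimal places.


Recall the MP moments m_1 = E[X] = σ² and m_2 = E[X²] = σ⁴ (1 + c).
m_1 = E[X] = σ² = 6, so m_1² = 36.
m_2 = E[X²] = σ⁴ (1 + c) = 36 · (1 + 0.238095) = 36 · 1.238095 = 44.571429.
(Note m_2 − m_1² simplifies to c · σ⁴ = 0.238095 · 36.)

Var(X) = m_2 − m_1² = 44.571429 − 36 = 8.571429.


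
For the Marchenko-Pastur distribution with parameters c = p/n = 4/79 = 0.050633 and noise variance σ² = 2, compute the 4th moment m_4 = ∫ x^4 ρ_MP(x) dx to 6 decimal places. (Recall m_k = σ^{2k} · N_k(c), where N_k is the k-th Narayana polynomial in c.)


E[X⁴] = σ⁸ (1 + 6c + 6c² + c³) (fourth MP moment). With σ² = 2 (so σ⁸ = 16) and c = 4/79 = 0.050633: E[X⁴] = 16 · (1 + 6·0.050633 + 6·(0.050633)² + (0.050633)³) = 16 · 1.319309.

So E[X^4] = 21.108951.


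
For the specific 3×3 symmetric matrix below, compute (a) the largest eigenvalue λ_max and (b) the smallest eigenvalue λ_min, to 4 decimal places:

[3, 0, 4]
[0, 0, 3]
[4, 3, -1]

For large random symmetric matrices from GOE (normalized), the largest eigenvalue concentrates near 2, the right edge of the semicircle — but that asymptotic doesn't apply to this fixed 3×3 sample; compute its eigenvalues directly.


Since M is real symmetric, all three eigenvalues are real; they are the roots of det(λI − M) = λ³ − (tr M) λ² + s λ − det M, where s is the sum of the principal 2×2 minors.
tr M = 3 + 0 + (-1) = 2.
s = (3·0 − 0²) + (3·(-1) − 4²) + (0·(-1) − 3²) = 0 + (-19) + (-9) = -28.
det M (expand along row 1) = 3·(-9) − 0·(-12) + 4·0 = -27.
Characteristic polynomial: λ³ − 2λ² − 28λ + 27 = 0.
Substitute λ = y + (tr M)/3 = y + 0.666667 to remove the quadratic term: y³ + p·y + q = 0 with p = s − (tr M)²/3 = -29.333333 and q = −2(tr M)³/27 + (tr M)·s/3 − det M = 7.740741.
Three real roots ⇒ use the trigonometric (Viète) form: r = 2√(−p/3) = 6.253888, φ = arccos(3q/(p·r)) = arccos(-0.126588) = 1.697725 rad.
y_k = r·cos(φ/3 − 2πk/3) for k = 0, 1, 2 gives y = 5.278919, 0.264520, -5.543439.
λ_k = y_k + 0.666667 gives λ = 5.9456, 0.9312, -4.8768 (check: the sum is 2.0000 = tr M).

Hence λ_max = 5.9456 and λ_min = -4.8768.


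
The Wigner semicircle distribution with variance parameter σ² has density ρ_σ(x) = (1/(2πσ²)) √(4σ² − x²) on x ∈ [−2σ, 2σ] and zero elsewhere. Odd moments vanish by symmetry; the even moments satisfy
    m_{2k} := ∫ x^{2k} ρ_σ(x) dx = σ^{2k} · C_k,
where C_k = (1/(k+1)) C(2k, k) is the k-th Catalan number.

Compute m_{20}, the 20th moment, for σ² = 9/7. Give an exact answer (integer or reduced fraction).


By the scaled semicircle moment identity, m_{2k} = σ^{2k} · C_k with k = 10.
C_10 = (1/(k+1)) · C(2k, k) = (1/11) · C(20, 10) = (1/11) · 184756 = 16796.
σ^{2k} = (σ²)^k = (9/7)^10 = 3486784401/282475249.

Therefore m_{20} = σ^{20} · C_10 = (3486784401/282475249) · 16796 = 58564030799196/282475249.


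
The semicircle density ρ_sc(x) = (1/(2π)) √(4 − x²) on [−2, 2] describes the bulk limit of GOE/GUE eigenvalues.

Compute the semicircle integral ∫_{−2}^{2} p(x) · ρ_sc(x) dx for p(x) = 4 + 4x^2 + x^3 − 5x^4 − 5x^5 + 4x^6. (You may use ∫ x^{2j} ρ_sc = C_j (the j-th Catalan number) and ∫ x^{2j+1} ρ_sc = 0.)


Write p(x) = Σ a_i x^i, split into monomials and integrate each against ρ_sc separately.
Using ∫ x^{2j} ρ_sc = C_j = (1/(j+1)) C(2j, j) (Catalan numbers) and ∫ x^{2j+1} ρ_sc = 0 (odd monomials vanish by symmetry):
  i = 0 (even): a_0 · C_{0} = 4 · 1 = 4
  i = 2 (even): a_2 · C_{1} = 4 · 1 = 4
  i = 3 (odd): ∫ x^3 ρ_sc = 0 (vanishes)
  i = 4 (even): a_4 · C_{2} = -5 · 2 = -10
  i = 5 (odd): ∫ x^5 ρ_sc = 0 (vanishes)
  i = 6 (even): a_6 · C_{3} = 4 · 5 = 20

Summing the contributions: ∫_{−2}^{2} p(x) ρ_sc(x) dx = 4 + 4 + (-10) + 20 = 18.
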